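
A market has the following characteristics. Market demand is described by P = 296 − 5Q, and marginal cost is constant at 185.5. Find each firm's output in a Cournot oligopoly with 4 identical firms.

With 4 symmetric Cournot firms, each firm's FOC gives 296 − 25q = 185.5, so q = 4.42, Q = 4·4.42 = 17.68, and P = 207.6.

q_i = 4.42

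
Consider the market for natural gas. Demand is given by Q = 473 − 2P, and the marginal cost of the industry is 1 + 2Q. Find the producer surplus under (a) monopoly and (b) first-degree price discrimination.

Inverting demand: P = 236.5 − 0.5Q.
Monopoly sets MR = MC: 236.5 − Q = 1 + 2Q ⇒ Q = 78.5, P = 236.5 − 0.5·78.5 = 197.25.
PS = P·Q − VC(Q) = 197.25·78.5 − (1·78.5 + ½·2·78.5²) = 9243.375.
Under first-degree price discrimination the firm charges each unit its demand price and produces up to where P = MC, i.e. Q = 94.2. Consumer surplus is zero; producer surplus equals total surplus.
PS = ½·(236.5 − 1)·94.2 = 11092.05.

Monopoly: PS = 9243.375; Perfect PD: PS = 11092.05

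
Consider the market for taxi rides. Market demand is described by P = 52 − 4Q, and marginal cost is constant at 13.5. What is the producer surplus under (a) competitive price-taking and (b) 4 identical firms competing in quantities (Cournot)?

Perfect competition: P = MC = 13.5, so 52 − 4Q = 13.5 and Q = 9.625.
PS = (13.5 − 13.5)·9.625 = 0.
Cournot with 4 identical firms: the symmetric best-response condition is 52 − 20q = 13.5. Each firm produces q = 1.925, total output Q = 7.7, price P = 21.2.
PS = (21.2 − 13.5)·7.7 = 59.29.

Competition: PS = 0; Cournot: PS = 59.29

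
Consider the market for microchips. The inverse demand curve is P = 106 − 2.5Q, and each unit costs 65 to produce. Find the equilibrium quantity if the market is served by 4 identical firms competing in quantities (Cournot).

Cournot with 4 identical firms: the symmetric best-response condition is 106 − 12.5q = 65. Each firm produces q = 3.28, total output Q = 13.12, price P = 73.2.

Q = 13.12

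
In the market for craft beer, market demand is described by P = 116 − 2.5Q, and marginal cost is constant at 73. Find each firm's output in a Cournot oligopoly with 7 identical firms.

q_i = 2.15

Cournot with 7 identical firms: the symmetric best-response condition is 116 − 20q = 73. Each firm produces q = 2.15, total output Q = 15.05, price P = 78.375.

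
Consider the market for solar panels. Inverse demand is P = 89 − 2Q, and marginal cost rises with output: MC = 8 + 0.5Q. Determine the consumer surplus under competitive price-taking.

Under competition P = MC: 89 − 2Q = 8 + 0.5Q ⇒ Q = 32.4, P = 24.2.
CS = ½·(89 − 24.2)·32.4 = 1049.76.

CS = 1049.76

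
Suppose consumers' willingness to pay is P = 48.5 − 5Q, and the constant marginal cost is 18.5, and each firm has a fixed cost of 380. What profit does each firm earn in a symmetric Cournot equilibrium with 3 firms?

Cournot with 3 identical firms: the symmetric best-response condition is 48.5 − 20q = 18.5. Each firm produces q = 1.5, total output Q = 4.5, price P = 26.
Each firm's profit = (26 − 18.5)·1.5 − 380 = −368.75.

π_i = −368.75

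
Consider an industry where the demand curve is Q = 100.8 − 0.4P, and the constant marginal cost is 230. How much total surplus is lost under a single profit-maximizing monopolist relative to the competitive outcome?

DWL = 24.2

Inverting demand: P = 252 − 2.5Q.
Under competition P = MC = 230, so Q = (252 − 230)/2.5 = 8.8.
A monopolist chooses Q where MR = MC. MR = 252 − 5Q; setting this equal to 230 gives Q = 4.4 and P = 241.
DWL is the triangle between Q = 4.4 and Q = 8.8: ½·(8.8 − 4.4)·(241 − 230) = 24.2.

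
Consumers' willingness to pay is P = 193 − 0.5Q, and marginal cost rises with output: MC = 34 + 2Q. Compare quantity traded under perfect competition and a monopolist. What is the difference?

Quantity traded falls by 10.6

Under competition P = MC: 193 − 0.5Q = 34 + 2Q ⇒ Q = 63.6, P = 161.2.
A monopolist chooses Q where MR = MC. MR = 193 − Q; setting this equal to 34 + 2Q gives Q = 53 and P = 166.5.
Change in quantity traded: 53 − 63.6 = −10.6.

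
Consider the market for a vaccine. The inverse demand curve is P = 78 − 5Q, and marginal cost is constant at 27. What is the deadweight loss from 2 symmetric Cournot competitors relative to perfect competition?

Under competition P = MC = 27, so Q = (78 − 27)/5 = 10.2.
In a 2-firm Cournot equilibrium, symmetry and the first-order condition give q = (78 − 27)/(15) = 3.4. So Q = 6.8 and P = 44.
DWL is the triangle between Q = 6.8 and Q = 10.2: ½·(10.2 − 6.8)·(44 − 27) = 28.9.

DWL = 28.9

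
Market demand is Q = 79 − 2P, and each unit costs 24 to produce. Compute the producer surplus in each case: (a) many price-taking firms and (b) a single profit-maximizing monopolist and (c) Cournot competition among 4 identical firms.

Inverting demand: P = 39.5 − 0.5Q.
Competitive firms price at marginal cost: P = 24, giving Q = 31.
PS = (24 − 24)·31 = 0.
The monopolist equates marginal revenue to marginal cost: 39.5 − Q = 24, so Q = 15.5. From demand, P = 31.75.
PS = (31.75 − 24)·15.5 = 120.125.
Cournot with 4 identical firms: the symmetric best-response condition is 39.5 − 2.5q = 24. Each firm produces q = 6.2, total output Q = 24.8, price P = 27.1.
PS = (27.1 − 24)·24.8 = 76.88.

Competition: PS = 0; Monopoly: PS = 120.125; Cournot: PS = 76.88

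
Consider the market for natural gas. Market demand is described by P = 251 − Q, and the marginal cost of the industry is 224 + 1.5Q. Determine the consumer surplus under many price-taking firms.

Under competition P = MC: 251 − Q = 224 + 1.5Q ⇒ Q = 10.8, P = 240.2.
CS = ½·(251 − 240.2)·10.8 = 58.32.

CS = 58.32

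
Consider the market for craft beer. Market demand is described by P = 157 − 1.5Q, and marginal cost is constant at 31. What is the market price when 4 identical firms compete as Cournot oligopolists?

With 4 symmetric Cournot firms, each firm's FOC gives 157 − 7.5q = 31, so q = 16.8, Q = 4·16.8 = 67.2, and P = 56.2.

P = 56.2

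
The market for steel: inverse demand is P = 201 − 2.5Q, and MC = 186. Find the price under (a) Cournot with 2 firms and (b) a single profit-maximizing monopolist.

With 2 symmetric Cournot firms, each firm's FOC gives 201 − 7.5q = 186, so q = 2, Q = 2·2 = 4, and P = 191.
Monopoly sets MR = MC: 201 − 5Q = 186 ⇒ Q = 3, P = 201 − 2.5·3 = 193.5.

Cournot: P = 191; Monopoly: P = 193.5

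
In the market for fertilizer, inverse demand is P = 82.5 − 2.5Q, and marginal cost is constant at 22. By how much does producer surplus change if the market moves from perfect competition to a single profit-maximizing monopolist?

Perfect competition: P = MC = 22, so 82.5 − 2.5Q = 22 and Q = 24.2.
PS = (22 − 22)·24.2 = 0.
Monopoly sets MR = MC: 82.5 − 5Q = 22 ⇒ Q = 12.1, P = 82.5 − 2.5·12.1 = 52.25.
PS = (52.25 − 22)·12.1 = 366.025.
Change in producer surplus: 366.025 − 0 = 366.025.

Producer surplus rises by 366.025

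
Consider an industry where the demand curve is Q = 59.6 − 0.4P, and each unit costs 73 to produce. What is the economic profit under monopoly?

Inverting demand: P = 149 − 2.5Q.
The monopolist equates marginal revenue to marginal cost: 149 − 5Q = 73, so Q = 15.2. From demand, P = 111.
Profit = (111 − 73)·15.2 = 577.6.

Profit = 577.6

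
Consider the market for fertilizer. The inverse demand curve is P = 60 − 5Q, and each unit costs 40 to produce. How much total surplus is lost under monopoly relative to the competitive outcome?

Perfect competition: P = MC = 40, so 60 − 5Q = 40 and Q = 4.
A monopolist chooses Q where MR = MC. MR = 60 − 10Q; setting this equal to 40 gives Q = 2 and P = 50.
DWL is the triangle between Q = 2 and Q = 4: ½·(4 − 2)·(50 − 40) = 10.

DWL = 10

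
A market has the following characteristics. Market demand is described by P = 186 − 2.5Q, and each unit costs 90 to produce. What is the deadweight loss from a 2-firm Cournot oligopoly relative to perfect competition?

Perfect competition: P = MC = 90, so 186 − 2.5Q = 90 and Q = 38.4.
With 2 symmetric Cournot firms, each firm's FOC gives 186 − 7.5q = 90, so q = 12.8, Q = 2·12.8 = 25.6, and P = 122.
DWL is the triangle between Q = 25.6 and Q = 38.4: ½·(38.4 − 25.6)·(122 − 90) = 204.8.

DWL = 204.8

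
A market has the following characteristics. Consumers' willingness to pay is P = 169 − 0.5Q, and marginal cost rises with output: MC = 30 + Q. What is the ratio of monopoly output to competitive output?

Q_m/Q_c = 0.75

Monopoly sets MR = MC: 169 − Q = 30 + Q ⇒ Q = 69.5, P = 169 − 0.5·69.5 = 134.25.
Under competition P = MC: 169 − 0.5Q = 30 + Q ⇒ Q = 278/3, P = 368/3.
Ratio Q_m/Q_c = 69.5/(278/3) = 0.75.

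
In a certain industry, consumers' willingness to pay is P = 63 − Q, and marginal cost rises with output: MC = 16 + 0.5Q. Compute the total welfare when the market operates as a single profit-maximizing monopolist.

Monopoly sets MR = MC: 63 − 2Q = 16 + 0.5Q ⇒ Q = 18.8, P = 63 − 18.8 = 44.2.
CS = ½·(63 − 44.2)·18.8 = 176.72; PS = (44.2·18.8 − 16·18.8 − ½·0.5·18.8²) = 441.8; TS = 618.52.

TS = 618.52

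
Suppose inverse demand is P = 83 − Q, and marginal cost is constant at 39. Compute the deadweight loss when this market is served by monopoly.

Perfect competition: P = MC = 39, so 83 − Q = 39 and Q = 44.
A monopolist chooses Q where MR = MC. MR = 83 − 2Q; setting this equal to 39 gives Q = 22 and P = 61.
DWL is the triangle between Q = 22 and Q = 44: ½·(44 − 22)·(61 − 39) = 242.

DWL = 242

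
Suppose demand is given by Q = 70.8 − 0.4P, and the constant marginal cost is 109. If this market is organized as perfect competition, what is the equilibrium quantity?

Q = 27.2

Inverting demand: P = 177 − 2.5Q.
Under competition P = MC = 109, so Q = (177 − 109)/2.5 = 27.2.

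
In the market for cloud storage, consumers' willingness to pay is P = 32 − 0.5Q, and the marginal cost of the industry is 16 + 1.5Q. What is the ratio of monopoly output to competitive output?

Q_m/Q_c = 0.8

A monopolist chooses Q where MR = MC. MR = 32 − Q; setting this equal to 16 + 1.5Q gives Q = 6.4 and P = 28.8.
Under competition P = MC: 32 − 0.5Q = 16 + 1.5Q ⇒ Q = 8, P = 28.
Ratio Q_m/Q_c = 6.4/8 = 0.8.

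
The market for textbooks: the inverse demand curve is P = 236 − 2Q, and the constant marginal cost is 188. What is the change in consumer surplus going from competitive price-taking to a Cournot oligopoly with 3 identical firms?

CS falls by 252

Under competition P = MC = 188, so Q = (236 − 188)/2 = 24.
CS = ½·(236 − 188)·24 = 576.
With 3 symmetric Cournot firms, each firm's FOC gives 236 − 8q = 188, so q = 6, Q = 3·6 = 18, and P = 200.
CS = ½·(236 − 200)·18 = 324.
Change in consumer surplus: 324 − 576 = −252.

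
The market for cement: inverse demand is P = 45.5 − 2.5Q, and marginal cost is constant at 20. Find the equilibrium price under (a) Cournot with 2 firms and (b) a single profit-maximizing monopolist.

In a 2-firm Cournot equilibrium, symmetry and the first-order condition give q = (45.5 − 20)/(7.5) = 3.4. So Q = 6.8 and P = 28.5.
The monopolist equates marginal revenue to marginal cost: 45.5 − 5Q = 20, so Q = 5.1. From demand, P = 32.75.

Cournot: P = 28.5; Monopoly: P = 32.75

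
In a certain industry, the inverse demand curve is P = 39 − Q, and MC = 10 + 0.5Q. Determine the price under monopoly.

The monopolist equates marginal revenue to marginal cost: 39 − 2Q = 10 + 0.5Q, so Q = 11.6. From demand, P = 27.4.

P = 27.4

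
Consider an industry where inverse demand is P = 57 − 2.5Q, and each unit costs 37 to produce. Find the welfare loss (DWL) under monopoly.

Under competition P = MC = 37, so Q = (57 − 37)/2.5 = 8.
A monopolist chooses Q where MR = MC. MR = 57 − 5Q; setting this equal to 37 gives Q = 4 and P = 47.
DWL is the triangle between Q = 4 and Q = 8: ½·(8 − 4)·(47 − 37) = 20.

DWL = 20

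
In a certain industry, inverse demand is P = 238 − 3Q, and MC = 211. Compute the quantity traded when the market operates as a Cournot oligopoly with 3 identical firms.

In a 3-firm Cournot equilibrium, symmetry and the first-order condition give q = (238 − 211)/(12) = 2.25. So Q = 6.75 and P = 217.75.

Q = 6.75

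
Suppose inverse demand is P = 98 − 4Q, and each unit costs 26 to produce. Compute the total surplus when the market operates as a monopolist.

TS = 486

Monopoly sets MR = MC: 98 − 8Q = 26 ⇒ Q = 9, P = 98 − 4·9 = 62.
CS = ½·(98 − 62)·9 = 162; PS = (62 − 26)·9 = 324; TS = 486.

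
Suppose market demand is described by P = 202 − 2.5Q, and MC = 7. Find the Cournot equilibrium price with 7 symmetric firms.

In a 7-firm Cournot equilibrium, symmetry and the first-order condition give q = (202 − 7)/(20) = 9.75. So Q = 68.25 and P = 31.375.

P = 31.375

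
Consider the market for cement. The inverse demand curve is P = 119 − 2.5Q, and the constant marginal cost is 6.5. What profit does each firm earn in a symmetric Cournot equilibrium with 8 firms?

Cournot with 8 identical firms: the symmetric best-response condition is 119 − 22.5q = 6.5. Each firm produces q = 5, total output Q = 40, price P = 19.
Each firm's profit = (19 − 6.5)·5 = 62.5.

π_i = 62.5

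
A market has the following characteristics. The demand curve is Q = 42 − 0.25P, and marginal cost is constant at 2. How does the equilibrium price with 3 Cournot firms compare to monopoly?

Cournot: P = 43.5; Monopoly: P = 85

Inverting demand: P = 168 − 4Q.
With 3 symmetric Cournot firms, each firm's FOC gives 168 − 16q = 2, so q = 10.375, Q = 3·10.375 = 31.125, and P = 43.5.
The monopolist equates marginal revenue to marginal cost: 168 − 8Q = 2, so Q = 20.75. From demand, P = 85.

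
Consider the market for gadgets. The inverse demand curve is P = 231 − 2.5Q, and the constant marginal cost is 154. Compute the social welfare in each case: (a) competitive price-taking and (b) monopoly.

Under competition P = MC = 154, so Q = (231 − 154)/2.5 = 30.8.
CS = ½·(231 − 154)·30.8 = 1185.8; PS = (154 − 154)·30.8 = 0; TS = 1185.8.
A monopolist chooses Q where MR = MC. MR = 231 − 5Q; setting this equal to 154 gives Q = 15.4 and P = 192.5.
CS = ½·(231 − 192.5)·15.4 = 296.45; PS = (192.5 − 154)·15.4 = 592.9; TS = 889.35.

Competition: TS = 1185.8; Monopoly: TS = 889.35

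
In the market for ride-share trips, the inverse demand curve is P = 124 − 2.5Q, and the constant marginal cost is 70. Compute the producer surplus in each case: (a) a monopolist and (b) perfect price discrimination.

Monopoly sets MR = MC: 124 − 5Q = 70 ⇒ Q = 10.8, P = 124 − 2.5·10.8 = 97.
PS = (97 − 70)·10.8 = 291.6.
A perfectly discriminating monopolist sells every unit with P(Q) ≥ MC(Q), so output equals the competitive quantity Q = 21.6. Each buyer pays their reservation price, so CS = 0 and the firm captures all surplus.
PS = ½·(124 − 70)·21.6 = 583.2.

Monopoly: PS = 291.6; Perfect PD: PS = 583.2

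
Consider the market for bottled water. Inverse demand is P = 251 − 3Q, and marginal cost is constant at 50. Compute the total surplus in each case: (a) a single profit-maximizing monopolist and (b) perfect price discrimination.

Monopoly: TS = 5050.125; Perfect PD: TS = 6733.5

The monopolist equates marginal revenue to marginal cost: 251 − 6Q = 50, so Q = 33.5. From demand, P = 150.5.
CS = ½·(251 − 150.5)·33.5 = 1683.375; PS = (150.5 − 50)·33.5 = 3366.75; TS = 5050.125.
A perfectly discriminating monopolist sells every unit with P(Q) ≥ MC(Q), so output equals the competitive quantity Q = 67. Each buyer pays their reservation price, so CS = 0 and the firm captures all surplus.
TS = 6733.5 (equal to competitive TS).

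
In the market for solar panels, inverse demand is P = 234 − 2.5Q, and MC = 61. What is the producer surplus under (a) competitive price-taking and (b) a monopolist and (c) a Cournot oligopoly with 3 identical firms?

Competition: PS = 0; Monopoly: PS = 2992.9; Cournot: PS = 2244.675

Competitive firms price at marginal cost: P = 61, giving Q = 69.2.
PS = (61 − 61)·69.2 = 0.
The monopolist equates marginal revenue to marginal cost: 234 − 5Q = 61, so Q = 34.6. From demand, P = 147.5.
PS = (147.5 − 61)·34.6 = 2992.9.
With 3 symmetric Cournot firms, each firm's FOC gives 234 − 10q = 61, so q = 17.3, Q = 3·17.3 = 51.9, and P = 104.25.
PS = (104.25 − 61)·51.9 = 2244.675.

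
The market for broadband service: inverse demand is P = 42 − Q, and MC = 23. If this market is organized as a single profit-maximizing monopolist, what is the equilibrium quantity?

Q = 9.5

The monopolist equates marginal revenue to marginal cost: 42 − 2Q = 23, so Q = 9.5. From demand, P = 32.5.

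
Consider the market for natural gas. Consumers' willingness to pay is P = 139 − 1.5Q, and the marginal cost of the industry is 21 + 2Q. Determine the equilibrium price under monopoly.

P = 103.6

A monopolist chooses Q where MR = MC. MR = 139 − 3Q; setting this equal to 21 + 2Q gives Q = 23.6 and P = 103.6.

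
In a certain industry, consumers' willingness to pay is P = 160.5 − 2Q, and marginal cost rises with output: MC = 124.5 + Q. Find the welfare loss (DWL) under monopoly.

Competitive equilibrium sets price equal to marginal cost: 160.5 − 2Q = 124.5 + Q, so Q = 12 and P = 136.5.
A monopolist chooses Q where MR = MC. MR = 160.5 − 4Q; setting this equal to 124.5 + Q gives Q = 7.2 and P = 146.1.
CS = ½·(160.5 − 136.5)·12 = 144; PS = (136.5·12 − 124.5·12 − ½·1·12²) = 72; TS = 216.
CS = ½·(160.5 − 146.1)·7.2 = 51.84; PS = (146.1·7.2 − 124.5·7.2 − ½·1·7.2²) = 129.6; TS = 181.44.
DWL = 216 − 181.44 = 34.56.

DWL = 34.56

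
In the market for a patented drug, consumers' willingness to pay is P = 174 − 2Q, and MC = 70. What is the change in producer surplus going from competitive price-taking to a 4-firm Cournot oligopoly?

Producer surplus rises by 865.28

Under competition P = MC = 70, so Q = (174 − 70)/2 = 52.
PS = (70 − 70)·52 = 0.
In a 4-firm Cournot equilibrium, symmetry and the first-order condition give q = (174 − 70)/(10) = 10.4. So Q = 41.6 and P = 90.8.
PS = (90.8 − 70)·41.6 = 865.28.
Change in producer surplus: 865.28 − 0 = 865.28.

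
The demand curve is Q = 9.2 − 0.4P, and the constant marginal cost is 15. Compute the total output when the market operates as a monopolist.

Q = 1.6

Inverting demand: P = 23 − 2.5Q.
The monopolist equates marginal revenue to marginal cost: 23 − 5Q = 15, so Q = 1.6. From demand, P = 19.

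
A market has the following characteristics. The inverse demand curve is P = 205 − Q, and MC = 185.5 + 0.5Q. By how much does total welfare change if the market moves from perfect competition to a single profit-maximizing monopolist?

Under competition P = MC: 205 − Q = 185.5 + 0.5Q ⇒ Q = 13, P = 192.
CS = ½·(205 − 192)·13 = 84.5; PS = (192·13 − 185.5·13 − ½·0.5·13²) = 42.25; TS = 126.75.
The monopolist equates marginal revenue to marginal cost: 205 − 2Q = 185.5 + 0.5Q, so Q = 7.8. From demand, P = 197.2.
CS = ½·(205 − 197.2)·7.8 = 30.42; PS = (197.2·7.8 − 185.5·7.8 − ½·0.5·7.8²) = 76.05; TS = 106.47.
Change in total welfare: 106.47 − 126.75 = −20.28.

Total welfare falls by 20.28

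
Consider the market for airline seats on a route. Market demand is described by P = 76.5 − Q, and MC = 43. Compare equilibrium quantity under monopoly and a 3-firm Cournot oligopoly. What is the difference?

A monopolist chooses Q where MR = MC. MR = 76.5 − 2Q; setting this equal to 43 gives Q = 16.75 and P = 59.75.
In a 3-firm Cournot equilibrium, symmetry and the first-order condition give q = (76.5 − 43)/(4) = 8.375. So Q = 25.125 and P = 51.375.
Change in equilibrium quantity: 25.125 − 16.75 = 8.375.

Equilibrium quantity rises by 8.375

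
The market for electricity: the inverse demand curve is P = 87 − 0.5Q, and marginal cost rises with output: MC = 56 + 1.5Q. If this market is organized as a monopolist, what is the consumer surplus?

CS = 38.44

The monopolist equates marginal revenue to marginal cost: 87 − Q = 56 + 1.5Q, so Q = 12.4. From demand, P = 80.8.
CS = ½·(87 − 80.8)·12.4 = 38.44.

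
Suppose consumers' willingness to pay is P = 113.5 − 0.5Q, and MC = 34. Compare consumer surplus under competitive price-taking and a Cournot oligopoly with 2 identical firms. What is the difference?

Competitive firms price at marginal cost: P = 34, giving Q = 159.
CS = ½·(113.5 − 34)·159 = 6320.25.
With 2 symmetric Cournot firms, each firm's FOC gives 113.5 − 1.5q = 34, so q = 53, Q = 2·53 = 106, and P = 60.5.
CS = ½·(113.5 − 60.5)·106 = 2809.
Change in consumer surplus: 2809 − 6320.25 = −3511.25.

Consumer surplus falls by 3511.25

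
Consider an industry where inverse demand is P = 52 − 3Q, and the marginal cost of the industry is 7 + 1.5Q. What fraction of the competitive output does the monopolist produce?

Q_m/Q_c = 0.6

The monopolist equates marginal revenue to marginal cost: 52 − 6Q = 7 + 1.5Q, so Q = 6. From demand, P = 34.
Competitive equilibrium sets price equal to marginal cost: 52 − 3Q = 7 + 1.5Q, so Q = 10 and P = 22.
Ratio Q_m/Q_c = 6/10 = 0.6.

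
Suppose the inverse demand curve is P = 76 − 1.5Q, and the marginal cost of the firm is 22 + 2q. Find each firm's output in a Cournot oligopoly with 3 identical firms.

In a 3-firm Cournot equilibrium, symmetry and the first-order condition give q = (76 − 22)/(8) = 6.75. So Q = 20.25 and P = 45.625.

q_i = 6.75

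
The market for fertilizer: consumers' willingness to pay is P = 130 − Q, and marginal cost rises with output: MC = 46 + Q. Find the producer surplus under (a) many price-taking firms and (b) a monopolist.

Under competition P = MC: 130 − Q = 46 + Q ⇒ Q = 42, P = 88.
PS = P·Q − VC(Q) = 88·42 − (46·42 + ½·1·42²) = 882.
Monopoly sets MR = MC: 130 − 2Q = 46 + Q ⇒ Q = 28, P = 130 − 28 = 102.
PS = P·Q − VC(Q) = 102·28 − (46·28 + ½·1·28²) = 1176.

Competition: PS = 882; Monopoly: PS = 1176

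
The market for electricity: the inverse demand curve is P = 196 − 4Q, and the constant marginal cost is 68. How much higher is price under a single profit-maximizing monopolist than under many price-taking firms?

Price rises by 64

Perfect competition: P = MC = 68, so 196 − 4Q = 68 and Q = 32.
A monopolist chooses Q where MR = MC. MR = 196 − 8Q; setting this equal to 68 gives Q = 16 and P = 132.
Change in price: 132 − 68 = 64.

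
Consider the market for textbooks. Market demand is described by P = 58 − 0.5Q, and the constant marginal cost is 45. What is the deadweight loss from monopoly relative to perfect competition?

Under competition P = MC = 45, so Q = (58 − 45)/0.5 = 26.
Monopoly sets MR = MC: 58 − Q = 45 ⇒ Q = 13, P = 58 − 0.5·13 = 51.5.
DWL is the triangle between Q = 13 and Q = 26: ½·(26 − 13)·(51.5 − 45) = 42.25.

DWL = 42.25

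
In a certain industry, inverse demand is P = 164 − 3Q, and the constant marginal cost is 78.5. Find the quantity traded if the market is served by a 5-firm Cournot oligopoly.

Cournot with 5 identical firms: the symmetric best-response condition is 164 − 18q = 78.5. Each firm produces q = 4.75, total output Q = 23.75, price P = 92.75.

Q = 23.75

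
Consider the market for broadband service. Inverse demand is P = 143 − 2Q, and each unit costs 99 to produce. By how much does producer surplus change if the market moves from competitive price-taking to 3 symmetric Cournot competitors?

Competitive firms price at marginal cost: P = 99, giving Q = 22.
PS = (99 − 99)·22 = 0.
With 3 symmetric Cournot firms, each firm's FOC gives 143 − 8q = 99, so q = 5.5, Q = 3·5.5 = 16.5, and P = 110.
PS = (110 − 99)·16.5 = 181.5.
Change in producer surplus: 181.5 − 0 = 181.5.

PS rises by 181.5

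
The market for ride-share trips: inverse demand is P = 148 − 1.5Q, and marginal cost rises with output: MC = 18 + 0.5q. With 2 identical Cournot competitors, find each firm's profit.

π_i = 1183

Cournot with 2 identical firms: the symmetric best-response condition is 148 − 4.5q = 18 + 0.5q. Each firm produces q = 26, total output Q = 52, price P = 70.
Each firm's profit = 70·26 − (18·26 + ½·0.5·26²) = 1183.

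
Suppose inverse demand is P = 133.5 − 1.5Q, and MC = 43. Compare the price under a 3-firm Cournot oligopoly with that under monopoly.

With 3 symmetric Cournot firms, each firm's FOC gives 133.5 − 6q = 43, so q = 181/12, Q = 3·181/12 = 45.25, and P = 65.625.
Monopoly sets MR = MC: 133.5 − 3Q = 43 ⇒ Q = 181/6, P = 133.5 − 1.5·181/6 = 88.25.

Cournot: P = 65.625; Monopoly: P = 88.25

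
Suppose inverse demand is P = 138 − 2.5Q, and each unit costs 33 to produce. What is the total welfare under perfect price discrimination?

With perfect price discrimination, output is the efficient level Q = 42 (where demand meets MC), but every buyer pays their willingness to pay: CS = 0 and PS = total surplus.
TS = 2205 (equal to competitive TS).

TS = 2205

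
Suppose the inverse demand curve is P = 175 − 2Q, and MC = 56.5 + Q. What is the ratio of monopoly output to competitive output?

Monopoly sets MR = MC: 175 − 4Q = 56.5 + Q ⇒ Q = 23.7, P = 175 − 2·23.7 = 127.6.
Under competition P = MC: 175 − 2Q = 56.5 + Q ⇒ Q = 39.5, P = 96.
Ratio Q_m/Q_c = 23.7/39.5 = 0.6.

Q_m/Q_c = 0.6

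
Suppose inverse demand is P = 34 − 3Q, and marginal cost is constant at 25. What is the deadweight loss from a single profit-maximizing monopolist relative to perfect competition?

Competitive firms price at marginal cost: P = 25, giving Q = 3.
The monopolist equates marginal revenue to marginal cost: 34 − 6Q = 25, so Q = 1.5. From demand, P = 29.5.
DWL is the triangle between Q = 1.5 and Q = 3: ½·(3 − 1.5)·(29.5 − 25) = 3.375.

DWL = 3.375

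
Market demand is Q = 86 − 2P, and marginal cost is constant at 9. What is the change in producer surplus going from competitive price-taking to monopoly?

Inverting demand: P = 43 − 0.5Q.
Perfect competition: P = MC = 9, so 43 − 0.5Q = 9 and Q = 68.
PS = (9 − 9)·68 = 0.
A monopolist chooses Q where MR = MC. MR = 43 − Q; setting this equal to 9 gives Q = 34 and P = 26.
PS = (26 − 9)·34 = 578.
Change in producer surplus: 578 − 0 = 578.

Producer surplus rises by 578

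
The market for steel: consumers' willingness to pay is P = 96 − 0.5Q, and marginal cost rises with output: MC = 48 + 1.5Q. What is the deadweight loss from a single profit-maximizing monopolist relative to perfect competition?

DWL = 23.04

Competitive equilibrium sets price equal to marginal cost: 96 − 0.5Q = 48 + 1.5Q, so Q = 24 and P = 84.
A monopolist chooses Q where MR = MC. MR = 96 − Q; setting this equal to 48 + 1.5Q gives Q = 19.2 and P = 86.4.
CS = ½·(96 − 84)·24 = 144; PS = (84·24 − 48·24 − ½·1.5·24²) = 432; TS = 576.
CS = ½·(96 − 86.4)·19.2 = 92.16; PS = (86.4·19.2 − 48·19.2 − ½·1.5·19.2²) = 460.8; TS = 552.96.
DWL = 576 − 552.96 = 23.04.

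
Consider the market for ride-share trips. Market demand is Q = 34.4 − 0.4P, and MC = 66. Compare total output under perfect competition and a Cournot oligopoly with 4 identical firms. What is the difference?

Inverting demand: P = 86 − 2.5Q.
Perfect competition: P = MC = 66, so 86 − 2.5Q = 66 and Q = 8.
With 4 symmetric Cournot firms, each firm's FOC gives 86 − 12.5q = 66, so q = 1.6, Q = 4·1.6 = 6.4, and P = 70.
Change in total output: 6.4 − 8 = −1.6.

Q falls by 1.6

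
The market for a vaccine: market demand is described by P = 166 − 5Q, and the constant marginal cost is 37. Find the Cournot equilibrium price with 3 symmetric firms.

Cournot with 3 identical firms: the symmetric best-response condition is 166 − 20q = 37. Each firm produces q = 6.45, total output Q = 19.35, price P = 69.25.

P = 69.25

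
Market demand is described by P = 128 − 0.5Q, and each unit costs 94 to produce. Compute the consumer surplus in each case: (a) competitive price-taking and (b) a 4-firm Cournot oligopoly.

Competition: CS = 1156; Cournot: CS = 739.84

Under competition P = MC = 94, so Q = (128 − 94)/0.5 = 68.
CS = ½·(128 − 94)·68 = 1156.
Cournot with 4 identical firms: the symmetric best-response condition is 128 − 2.5q = 94. Each firm produces q = 13.6, total output Q = 54.4, price P = 100.8.
CS = ½·(128 − 100.8)·54.4 = 739.84.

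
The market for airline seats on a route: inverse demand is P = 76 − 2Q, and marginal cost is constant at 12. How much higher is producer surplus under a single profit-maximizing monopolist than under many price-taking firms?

Perfect competition: P = MC = 12, so 76 − 2Q = 12 and Q = 32.
PS = (12 − 12)·32 = 0.
A monopolist chooses Q where MR = MC. MR = 76 − 4Q; setting this equal to 12 gives Q = 16 and P = 44.
PS = (44 − 12)·16 = 512.
Change in producer surplus: 512 − 0 = 512.

PS rises by 512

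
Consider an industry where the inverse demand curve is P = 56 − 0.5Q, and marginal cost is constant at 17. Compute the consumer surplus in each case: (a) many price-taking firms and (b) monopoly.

Competition: CS = 1521; Monopoly: CS = 380.25

Under competition P = MC = 17, so Q = (56 − 17)/0.5 = 78.
CS = ½·(56 − 17)·78 = 1521.
The monopolist equates marginal revenue to marginal cost: 56 − Q = 17, so Q = 39. From demand, P = 36.5.
CS = ½·(56 − 36.5)·39 = 380.25.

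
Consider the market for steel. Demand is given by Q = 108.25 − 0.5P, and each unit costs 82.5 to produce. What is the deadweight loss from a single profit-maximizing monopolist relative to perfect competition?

DWL = 1122.25

Inverting demand: P = 216.5 − 2Q.
Under competition P = MC = 82.5, so Q = (216.5 − 82.5)/2 = 67.
A monopolist chooses Q where MR = MC. MR = 216.5 − 4Q; setting this equal to 82.5 gives Q = 33.5 and P = 149.5.
DWL is the triangle between Q = 33.5 and Q = 67: ½·(67 − 33.5)·(149.5 − 82.5) = 1122.25.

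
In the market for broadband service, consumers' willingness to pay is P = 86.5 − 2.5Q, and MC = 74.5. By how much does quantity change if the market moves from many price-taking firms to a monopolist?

Q falls by 2.4

Under competition P = MC = 74.5, so Q = (86.5 − 74.5)/2.5 = 4.8.
A monopolist chooses Q where MR = MC. MR = 86.5 − 5Q; setting this equal to 74.5 gives Q = 2.4 and P = 80.5.
Change in quantity: 2.4 − 4.8 = −2.4.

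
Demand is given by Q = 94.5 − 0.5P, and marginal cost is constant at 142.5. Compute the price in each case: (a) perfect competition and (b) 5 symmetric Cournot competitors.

Inverting demand: P = 189 − 2Q.
Under competition P = MC = 142.5, so Q = (189 − 142.5)/2 = 23.25.
With 5 symmetric Cournot firms, each firm's FOC gives 189 − 12q = 142.5, so q = 3.875, Q = 5·3.875 = 19.375, and P = 150.25.

Competition: P = 142.5; Cournot: P = 150.25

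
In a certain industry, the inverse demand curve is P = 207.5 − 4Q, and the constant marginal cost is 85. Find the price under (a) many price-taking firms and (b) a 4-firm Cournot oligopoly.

Competitive firms price at marginal cost: P = 85, giving Q = 30.625.
With 4 symmetric Cournot firms, each firm's FOC gives 207.5 − 20q = 85, so q = 6.125, Q = 4·6.125 = 24.5, and P = 109.5.

Competition: P = 85; Cournot: P = 109.5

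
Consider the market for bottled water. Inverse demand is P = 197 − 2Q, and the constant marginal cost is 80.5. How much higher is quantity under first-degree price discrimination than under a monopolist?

Monopoly sets MR = MC: 197 − 4Q = 80.5 ⇒ Q = 29.125, P = 197 − 2·29.125 = 138.75.
With perfect price discrimination, output is the efficient level Q = 58.25 (where demand meets MC), but every buyer pays their willingness to pay: CS = 0 and PS = total surplus.
Change in quantity: 58.25 − 29.125 = 29.125.

Q rises by 29.125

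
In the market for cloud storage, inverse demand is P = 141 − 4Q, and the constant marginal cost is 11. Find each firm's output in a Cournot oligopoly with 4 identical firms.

Cournot with 4 identical firms: the symmetric best-response condition is 141 − 20q = 11. Each firm produces q = 6.5, total output Q = 26, price P = 37.

q_i = 6.5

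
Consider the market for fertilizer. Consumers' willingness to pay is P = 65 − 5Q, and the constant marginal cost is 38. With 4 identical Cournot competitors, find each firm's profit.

With 4 symmetric Cournot firms, each firm's FOC gives 65 − 25q = 38, so q = 1.08, Q = 4·1.08 = 4.32, and P = 43.4.
Each firm's profit = (43.4 − 38)·1.08 = 5.832.

π_i = 5.832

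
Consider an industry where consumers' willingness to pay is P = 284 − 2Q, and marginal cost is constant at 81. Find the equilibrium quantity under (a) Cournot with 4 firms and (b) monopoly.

With 4 symmetric Cournot firms, each firm's FOC gives 284 − 10q = 81, so q = 20.3, Q = 4·20.3 = 81.2, and P = 121.6.
The monopolist equates marginal revenue to marginal cost: 284 − 4Q = 81, so Q = 50.75. From demand, P = 182.5.

Cournot: Q = 81.2; Monopoly: Q = 50.75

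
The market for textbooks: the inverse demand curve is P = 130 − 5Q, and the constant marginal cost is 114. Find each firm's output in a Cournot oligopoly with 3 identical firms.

Cournot with 3 identical firms: the symmetric best-response condition is 130 − 20q = 114. Each firm produces q = 0.8, total output Q = 2.4, price P = 118.

q_i = 0.8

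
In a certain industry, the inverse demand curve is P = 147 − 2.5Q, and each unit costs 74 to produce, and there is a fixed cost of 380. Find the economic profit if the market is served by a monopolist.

Profit = 152.9

The monopolist equates marginal revenue to marginal cost: 147 − 5Q = 74, so Q = 14.6. From demand, P = 110.5.
Profit = (110.5 − 74)·14.6 − 380 = 152.9.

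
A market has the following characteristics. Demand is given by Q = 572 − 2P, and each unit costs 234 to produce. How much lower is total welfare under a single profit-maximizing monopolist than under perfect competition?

Inverting demand: P = 286 − 0.5Q.
Perfect competition: P = MC = 234, so 286 − 0.5Q = 234 and Q = 104.
CS = ½·(286 − 234)·104 = 2704; PS = (234 − 234)·104 = 0; TS = 2704.
Monopoly sets MR = MC: 286 − Q = 234 ⇒ Q = 52, P = 286 − 0.5·52 = 260.
CS = ½·(286 − 260)·52 = 676; PS = (260 − 234)·52 = 1352; TS = 2028.
Change in total welfare: 2028 − 2704 = −676.

Total welfare falls by 676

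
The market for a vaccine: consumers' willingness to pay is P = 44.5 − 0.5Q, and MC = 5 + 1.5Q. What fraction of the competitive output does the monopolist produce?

Q_m/Q_c = 0.8

Monopoly sets MR = MC: 44.5 − Q = 5 + 1.5Q ⇒ Q = 15.8, P = 44.5 − 0.5·15.8 = 36.6.
Under competition P = MC: 44.5 − 0.5Q = 5 + 1.5Q ⇒ Q = 19.75, P = 34.625.
Ratio Q_m/Q_c = 15.8/19.75 = 0.8.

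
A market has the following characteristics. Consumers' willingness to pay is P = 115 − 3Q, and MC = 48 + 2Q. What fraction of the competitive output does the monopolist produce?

Q_m/Q_c = 0.625

Monopoly sets MR = MC: 115 − 6Q = 48 + 2Q ⇒ Q = 8.375, P = 115 − 3·8.375 = 89.875.
Competitive equilibrium sets price equal to marginal cost: 115 − 3Q = 48 + 2Q, so Q = 13.4 and P = 74.8.
Ratio Q_m/Q_c = 8.375/13.4 = 0.625.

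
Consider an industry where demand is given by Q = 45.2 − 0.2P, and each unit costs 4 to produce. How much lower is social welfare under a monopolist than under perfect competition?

Social welfare falls by 1232.1

Inverting demand: P = 226 − 5Q.
Competitive firms price at marginal cost: P = 4, giving Q = 44.4.
CS = ½·(226 − 4)·44.4 = 4928.4; PS = (4 − 4)·44.4 = 0; TS = 4928.4.
A monopolist chooses Q where MR = MC. MR = 226 − 10Q; setting this equal to 4 gives Q = 22.2 and P = 115.
CS = ½·(226 − 115)·22.2 = 1232.1; PS = (115 − 4)·22.2 = 2464.2; TS = 3696.3.
Change in social welfare: 3696.3 − 4928.4 = −1232.1.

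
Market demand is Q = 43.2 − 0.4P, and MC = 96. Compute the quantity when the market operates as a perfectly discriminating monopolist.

Inverting demand: P = 108 − 2.5Q.
Under first-degree price discrimination the firm charges each unit its demand price and produces up to where P = MC, i.e. Q = 4.8. Consumer surplus is zero; producer surplus equals total surplus.

Q = 4.8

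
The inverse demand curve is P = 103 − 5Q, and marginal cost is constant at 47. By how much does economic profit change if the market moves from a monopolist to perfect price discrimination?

Economic profit rises by 156.8

The monopolist equates marginal revenue to marginal cost: 103 − 10Q = 47, so Q = 5.6. From demand, P = 75.
Profit = (75 − 47)·5.6 = 156.8.
A perfectly discriminating monopolist sells every unit with P(Q) ≥ MC(Q), so output equals the competitive quantity Q = 11.2. Each buyer pays their reservation price, so CS = 0 and the firm captures all surplus.
PS equals the full surplus area, 313.6. Profit = 313.6 = 313.6.
Change in economic profit: 313.6 − 156.8 = 156.8.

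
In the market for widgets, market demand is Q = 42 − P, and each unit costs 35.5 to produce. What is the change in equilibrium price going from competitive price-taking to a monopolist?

Inverting demand: P = 42 − Q.
Under competition P = MC = 35.5, so Q = (42 − 35.5)/1 = 6.5.
The monopolist equates marginal revenue to marginal cost: 42 − 2Q = 35.5, so Q = 3.25. From demand, P = 38.75.
Change in equilibrium price: 38.75 − 35.5 = 3.25.

P rises by 3.25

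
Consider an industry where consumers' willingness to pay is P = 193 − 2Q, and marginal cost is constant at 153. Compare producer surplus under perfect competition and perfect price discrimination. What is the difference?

Under competition P = MC = 153, so Q = (193 − 153)/2 = 20.
PS = (153 − 153)·20 = 0.
Under first-degree price discrimination the firm charges each unit its demand price and produces up to where P = MC, i.e. Q = 20. Consumer surplus is zero; producer surplus equals total surplus.
PS = ½·(193 − 153)·20 = 400.
Change in producer surplus: 400 − 0 = 400.

PS rises by 400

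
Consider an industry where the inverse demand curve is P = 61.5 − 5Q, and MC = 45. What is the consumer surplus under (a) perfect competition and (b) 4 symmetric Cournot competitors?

Under competition P = MC = 45, so Q = (61.5 − 45)/5 = 3.3.
CS = ½·(61.5 − 45)·3.3 = 27.225.
Cournot with 4 identical firms: the symmetric best-response condition is 61.5 − 25q = 45. Each firm produces q = 0.66, total output Q = 2.64, price P = 48.3.
CS = ½·(61.5 − 48.3)·2.64 = 17.424.

Competition: CS = 27.225; Cournot: CS = 17.424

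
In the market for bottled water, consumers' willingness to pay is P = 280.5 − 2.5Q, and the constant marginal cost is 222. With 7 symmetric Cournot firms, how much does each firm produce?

q_i = 2.925

In a 7-firm Cournot equilibrium, symmetry and the first-order condition give q = (280.5 − 222)/(20) = 2.925. So Q = 20.475 and P = 3669/16.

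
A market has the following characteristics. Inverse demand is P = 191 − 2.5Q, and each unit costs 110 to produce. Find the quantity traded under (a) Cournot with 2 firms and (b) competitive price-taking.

Cournot: Q = 21.6; Competition: Q = 32.4

With 2 symmetric Cournot firms, each firm's FOC gives 191 − 7.5q = 110, so q = 10.8, Q = 2·10.8 = 21.6, and P = 137.
Under competition P = MC = 110, so Q = (191 − 110)/2.5 = 32.4.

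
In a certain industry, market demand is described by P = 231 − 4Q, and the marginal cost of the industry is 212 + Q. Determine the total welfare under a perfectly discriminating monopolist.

With perfect price discrimination, output is the efficient level Q = 3.8 (where demand meets MC), but every buyer pays their willingness to pay: CS = 0 and PS = total surplus.
TS = 36.1 (equal to competitive TS).

TS = 36.1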